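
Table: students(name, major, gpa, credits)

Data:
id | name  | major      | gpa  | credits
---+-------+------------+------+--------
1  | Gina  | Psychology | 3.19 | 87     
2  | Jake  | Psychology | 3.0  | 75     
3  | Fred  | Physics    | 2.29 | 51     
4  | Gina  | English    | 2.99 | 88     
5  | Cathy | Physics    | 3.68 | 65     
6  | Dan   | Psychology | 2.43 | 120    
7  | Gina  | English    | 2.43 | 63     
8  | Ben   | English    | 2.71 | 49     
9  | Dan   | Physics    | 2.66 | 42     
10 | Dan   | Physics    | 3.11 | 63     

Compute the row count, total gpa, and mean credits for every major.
SELECT major,
       COUNT(*) as cnt,
       SUM(gpa) as total_gpa,
       AVG(credits) as avg_credits
FROM students
GROUP BY major

Result:
  English: 3 records, 8.13 total gpa, 66.67 avg credits
  Physics: 4 records, 11.74 total gpa, 55.25 avg credits
  Psychology: 3 records, 8.62 total gpa, 94.00 avg credits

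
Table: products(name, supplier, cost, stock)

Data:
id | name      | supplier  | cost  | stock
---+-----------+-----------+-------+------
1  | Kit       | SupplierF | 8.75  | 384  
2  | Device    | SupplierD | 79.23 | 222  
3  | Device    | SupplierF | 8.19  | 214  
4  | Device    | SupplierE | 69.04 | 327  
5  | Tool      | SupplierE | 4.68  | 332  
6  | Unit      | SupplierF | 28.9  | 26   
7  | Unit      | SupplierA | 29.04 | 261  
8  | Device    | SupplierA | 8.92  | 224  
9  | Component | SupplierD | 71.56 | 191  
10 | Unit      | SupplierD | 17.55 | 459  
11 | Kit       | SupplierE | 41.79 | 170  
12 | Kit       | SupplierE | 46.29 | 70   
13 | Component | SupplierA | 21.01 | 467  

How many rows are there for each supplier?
SELECT supplier, COUNT(*) as count
FROM products
GROUP BY supplier

Result:
  SupplierA: 3
  SupplierD: 3
  SupplierE: 4
  SupplierF: 3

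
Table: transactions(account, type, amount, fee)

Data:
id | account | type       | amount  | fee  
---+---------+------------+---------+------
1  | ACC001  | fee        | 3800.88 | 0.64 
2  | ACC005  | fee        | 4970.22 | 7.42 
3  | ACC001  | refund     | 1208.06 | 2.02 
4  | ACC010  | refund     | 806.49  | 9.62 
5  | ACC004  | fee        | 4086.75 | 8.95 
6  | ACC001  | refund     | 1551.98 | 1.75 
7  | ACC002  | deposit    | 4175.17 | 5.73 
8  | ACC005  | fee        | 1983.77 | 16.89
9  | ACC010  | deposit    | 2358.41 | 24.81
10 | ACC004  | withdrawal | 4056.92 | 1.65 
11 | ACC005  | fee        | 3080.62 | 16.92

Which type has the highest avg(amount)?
SELECT type, AVG(amount) as val
FROM transactions
GROUP BY type
ORDER BY val DESC
LIMIT 1

Result: withdrawal with avg(amount) = 4056.92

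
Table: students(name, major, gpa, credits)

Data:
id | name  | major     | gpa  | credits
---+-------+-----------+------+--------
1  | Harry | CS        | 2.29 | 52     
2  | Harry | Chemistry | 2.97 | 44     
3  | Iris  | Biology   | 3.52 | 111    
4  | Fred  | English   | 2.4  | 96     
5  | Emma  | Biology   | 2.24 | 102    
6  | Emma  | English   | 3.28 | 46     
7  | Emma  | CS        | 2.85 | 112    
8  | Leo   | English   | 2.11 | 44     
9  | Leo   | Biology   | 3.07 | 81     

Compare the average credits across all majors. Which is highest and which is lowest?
SELECT major, AVG(credits)
FROM students
GROUP BY major
ORDER BY AVG(credits)

All groups:
  Chemistry: 44.00
  English: 62.00
  CS: 82.00
  Biology: 98.00

Highest: Biology (98.00)
Lowest: Chemistry (44.00)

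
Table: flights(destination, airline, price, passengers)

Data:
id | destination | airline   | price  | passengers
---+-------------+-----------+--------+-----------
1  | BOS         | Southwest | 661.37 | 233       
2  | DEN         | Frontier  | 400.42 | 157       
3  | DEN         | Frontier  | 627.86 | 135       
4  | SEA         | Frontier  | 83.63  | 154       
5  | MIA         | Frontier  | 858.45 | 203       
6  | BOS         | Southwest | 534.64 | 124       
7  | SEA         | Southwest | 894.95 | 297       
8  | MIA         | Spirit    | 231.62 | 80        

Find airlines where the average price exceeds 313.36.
SELECT airline, AVG(price)
FROM flights
GROUP BY airline
HAVING AVG(price) > 313.36

Result:
  Frontier: avg=492.59
  Southwest: avg=696.99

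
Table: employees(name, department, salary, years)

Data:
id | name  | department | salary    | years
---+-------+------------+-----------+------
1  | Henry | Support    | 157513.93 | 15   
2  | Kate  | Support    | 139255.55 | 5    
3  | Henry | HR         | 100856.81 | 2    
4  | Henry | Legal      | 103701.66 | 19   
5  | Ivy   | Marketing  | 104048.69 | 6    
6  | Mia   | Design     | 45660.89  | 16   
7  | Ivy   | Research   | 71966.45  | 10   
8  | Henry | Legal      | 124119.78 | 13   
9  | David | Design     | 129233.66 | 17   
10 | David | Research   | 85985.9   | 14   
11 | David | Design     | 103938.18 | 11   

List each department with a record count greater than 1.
SELECT department, COUNT(*) as cnt
FROM employees
GROUP BY department
HAVING COUNT(*) > 1

Result:
  Design: 3
  Legal: 2
  Research: 2
  Support: 2

Note: HAVING filters groups after aggregation, WHERE filters rows before.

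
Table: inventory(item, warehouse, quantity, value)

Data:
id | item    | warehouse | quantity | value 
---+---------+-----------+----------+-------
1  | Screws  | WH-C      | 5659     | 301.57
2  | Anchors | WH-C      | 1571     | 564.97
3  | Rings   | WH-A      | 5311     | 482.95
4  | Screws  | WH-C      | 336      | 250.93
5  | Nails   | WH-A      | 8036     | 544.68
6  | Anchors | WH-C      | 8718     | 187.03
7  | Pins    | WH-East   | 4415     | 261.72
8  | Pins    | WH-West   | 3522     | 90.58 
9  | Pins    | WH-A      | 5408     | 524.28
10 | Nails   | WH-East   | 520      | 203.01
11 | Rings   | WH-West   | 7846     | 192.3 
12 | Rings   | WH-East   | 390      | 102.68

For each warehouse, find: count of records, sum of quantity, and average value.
SELECT warehouse,
       COUNT(*) as cnt,
       SUM(quantity) as total_quantity,
       AVG(value) as avg_value
FROM inventory
GROUP BY warehouse

Result:
  WH-A: 3 records, 18755 total quantity, 517.30 avg value
  WH-C: 4 records, 16284 total quantity, 326.13 avg value
  WH-East: 3 records, 5325 total quantity, 189.14 avg value
  WH-West: 2 records, 11368 total quantity, 141.44 avg value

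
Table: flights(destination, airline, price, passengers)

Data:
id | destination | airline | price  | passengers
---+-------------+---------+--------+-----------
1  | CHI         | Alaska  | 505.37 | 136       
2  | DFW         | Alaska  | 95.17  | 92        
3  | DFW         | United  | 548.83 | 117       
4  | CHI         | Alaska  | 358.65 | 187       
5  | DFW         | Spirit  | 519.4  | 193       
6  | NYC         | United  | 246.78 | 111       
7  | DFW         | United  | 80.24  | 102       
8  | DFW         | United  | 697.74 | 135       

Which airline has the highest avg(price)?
SELECT airline, AVG(price) as val
FROM flights
GROUP BY airline
ORDER BY val DESC
LIMIT 1

Result: Spirit with avg(price) = 519.40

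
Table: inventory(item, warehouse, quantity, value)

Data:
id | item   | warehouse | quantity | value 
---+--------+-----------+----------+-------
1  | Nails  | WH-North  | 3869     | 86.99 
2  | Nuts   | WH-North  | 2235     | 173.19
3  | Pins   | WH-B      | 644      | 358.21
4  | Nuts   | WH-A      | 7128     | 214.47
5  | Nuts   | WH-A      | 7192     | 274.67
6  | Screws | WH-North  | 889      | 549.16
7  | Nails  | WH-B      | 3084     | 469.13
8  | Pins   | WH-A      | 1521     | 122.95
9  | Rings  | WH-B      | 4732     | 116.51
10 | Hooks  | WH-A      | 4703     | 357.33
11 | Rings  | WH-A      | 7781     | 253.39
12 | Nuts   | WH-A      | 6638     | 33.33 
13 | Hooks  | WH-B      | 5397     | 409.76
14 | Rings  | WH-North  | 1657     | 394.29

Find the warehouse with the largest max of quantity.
SELECT warehouse, MAX(quantity) as val
FROM inventory
GROUP BY warehouse
ORDER BY val DESC
LIMIT 1

Result: WH-A with max(quantity) = 7781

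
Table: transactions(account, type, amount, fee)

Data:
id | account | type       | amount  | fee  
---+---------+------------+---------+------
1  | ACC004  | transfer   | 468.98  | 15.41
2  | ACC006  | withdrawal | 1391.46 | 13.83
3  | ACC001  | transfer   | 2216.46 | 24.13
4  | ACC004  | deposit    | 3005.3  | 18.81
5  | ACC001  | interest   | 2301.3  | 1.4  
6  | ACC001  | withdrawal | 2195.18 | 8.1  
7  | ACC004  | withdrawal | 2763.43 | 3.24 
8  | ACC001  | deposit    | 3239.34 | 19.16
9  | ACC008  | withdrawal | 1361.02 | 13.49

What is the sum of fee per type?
SELECT type, SUM(fee) as result
FROM transactions
GROUP BY type

Result:
  deposit: 37.97
  interest: 1.40
  transfer: 39.54
  withdrawal: 38.66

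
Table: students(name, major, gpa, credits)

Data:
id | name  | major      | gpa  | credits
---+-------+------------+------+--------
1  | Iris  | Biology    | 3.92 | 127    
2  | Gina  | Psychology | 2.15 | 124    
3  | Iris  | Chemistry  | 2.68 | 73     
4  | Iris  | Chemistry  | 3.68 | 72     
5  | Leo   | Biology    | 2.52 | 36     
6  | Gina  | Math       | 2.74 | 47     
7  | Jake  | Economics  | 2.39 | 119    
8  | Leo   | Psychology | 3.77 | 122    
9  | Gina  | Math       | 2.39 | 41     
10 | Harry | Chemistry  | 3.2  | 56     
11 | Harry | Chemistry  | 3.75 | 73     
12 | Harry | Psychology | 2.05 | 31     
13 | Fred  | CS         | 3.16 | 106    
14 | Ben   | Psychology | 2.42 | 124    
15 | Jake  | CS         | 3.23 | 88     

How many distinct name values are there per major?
SELECT major, COUNT(DISTINCT name)
FROM students
GROUP BY major

Result:
  Biology: 2 distinct
  CS: 2 distinct
  Chemistry: 2 distinct
  Economics: 1 distinct
  Math: 1 distinct
  Psychology: 4 distinct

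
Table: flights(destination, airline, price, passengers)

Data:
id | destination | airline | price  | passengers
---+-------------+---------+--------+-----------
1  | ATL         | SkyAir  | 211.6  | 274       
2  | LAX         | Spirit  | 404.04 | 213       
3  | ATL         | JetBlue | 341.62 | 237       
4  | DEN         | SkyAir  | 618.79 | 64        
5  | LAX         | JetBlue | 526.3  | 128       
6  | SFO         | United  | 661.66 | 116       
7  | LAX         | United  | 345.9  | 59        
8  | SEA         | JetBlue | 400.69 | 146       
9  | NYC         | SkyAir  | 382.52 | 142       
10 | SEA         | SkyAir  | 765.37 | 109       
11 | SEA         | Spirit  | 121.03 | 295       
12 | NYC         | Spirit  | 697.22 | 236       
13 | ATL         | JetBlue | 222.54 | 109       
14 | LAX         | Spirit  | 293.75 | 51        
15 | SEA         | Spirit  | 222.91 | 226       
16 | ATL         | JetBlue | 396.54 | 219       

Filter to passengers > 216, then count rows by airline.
SELECT airline, COUNT(*)
FROM flights
WHERE passengers > 216
GROUP BY airline

Note: WHERE filters rows before grouping.

Result:
  JetBlue: 2
  SkyAir: 1
  Spirit: 3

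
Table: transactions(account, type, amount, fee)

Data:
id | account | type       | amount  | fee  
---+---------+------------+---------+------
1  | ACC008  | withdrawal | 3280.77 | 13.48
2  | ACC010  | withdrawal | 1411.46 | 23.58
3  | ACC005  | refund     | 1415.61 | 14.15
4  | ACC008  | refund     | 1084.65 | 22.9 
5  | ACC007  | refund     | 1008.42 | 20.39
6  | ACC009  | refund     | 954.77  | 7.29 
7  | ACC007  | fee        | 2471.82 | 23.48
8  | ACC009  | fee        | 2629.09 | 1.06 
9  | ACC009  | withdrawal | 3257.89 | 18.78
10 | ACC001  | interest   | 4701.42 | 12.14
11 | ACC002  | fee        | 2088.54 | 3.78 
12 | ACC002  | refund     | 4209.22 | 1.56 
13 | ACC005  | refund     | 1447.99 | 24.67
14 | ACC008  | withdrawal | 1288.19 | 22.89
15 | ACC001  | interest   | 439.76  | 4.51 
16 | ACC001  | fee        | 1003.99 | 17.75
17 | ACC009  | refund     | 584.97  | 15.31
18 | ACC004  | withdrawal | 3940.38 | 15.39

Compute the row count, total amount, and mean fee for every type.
SELECT type,
       COUNT(*) as cnt,
       SUM(amount) as total_amount,
       AVG(fee) as avg_fee
FROM transactions
GROUP BY type

Result:
  fee: 4 records, 8193.44 total amount, 11.52 avg fee
  interest: 2 records, 5141.18 total amount, 8.33 avg fee
  refund: 7 records, 10705.63 total amount, 15.18 avg fee
  withdrawal: 5 records, 13178.69 total amount, 18.82 avg fee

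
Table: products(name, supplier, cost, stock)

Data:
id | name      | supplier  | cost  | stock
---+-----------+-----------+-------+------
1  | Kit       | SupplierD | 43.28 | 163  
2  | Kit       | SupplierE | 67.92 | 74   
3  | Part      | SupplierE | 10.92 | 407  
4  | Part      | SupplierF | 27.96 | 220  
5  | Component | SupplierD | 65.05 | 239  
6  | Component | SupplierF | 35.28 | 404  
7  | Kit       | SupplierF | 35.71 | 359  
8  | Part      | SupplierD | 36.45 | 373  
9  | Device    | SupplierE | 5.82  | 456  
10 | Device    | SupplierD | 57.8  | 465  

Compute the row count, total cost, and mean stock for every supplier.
SELECT supplier,
       COUNT(*) as cnt,
       SUM(cost) as total_cost,
       AVG(stock) as avg_stock
FROM products
GROUP BY supplier

Result:
  SupplierD: 4 records, 202.58 total cost, 310.00 avg stock
  SupplierE: 3 records, 84.66 total cost, 312.33 avg stock
  SupplierF: 3 records, 98.95 total cost, 327.67 avg stock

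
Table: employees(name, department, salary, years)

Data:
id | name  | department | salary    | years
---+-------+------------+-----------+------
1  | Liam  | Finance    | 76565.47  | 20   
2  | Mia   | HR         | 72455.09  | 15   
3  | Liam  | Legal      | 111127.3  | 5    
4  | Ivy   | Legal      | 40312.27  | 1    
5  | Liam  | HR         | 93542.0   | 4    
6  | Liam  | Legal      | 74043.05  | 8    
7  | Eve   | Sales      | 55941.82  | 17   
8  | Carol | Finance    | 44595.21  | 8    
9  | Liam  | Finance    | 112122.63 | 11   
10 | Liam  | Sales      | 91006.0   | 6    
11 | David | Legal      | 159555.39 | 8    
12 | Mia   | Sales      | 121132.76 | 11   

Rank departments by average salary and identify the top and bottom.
SELECT department, AVG(salary)
FROM employees
GROUP BY department
ORDER BY AVG(salary)

All groups:
  Finance: 77761.10
  HR: 82998.55
  Sales: 89360.19
  Legal: 96259.50

Highest: Legal (96259.50)
Lowest: Finance (77761.10)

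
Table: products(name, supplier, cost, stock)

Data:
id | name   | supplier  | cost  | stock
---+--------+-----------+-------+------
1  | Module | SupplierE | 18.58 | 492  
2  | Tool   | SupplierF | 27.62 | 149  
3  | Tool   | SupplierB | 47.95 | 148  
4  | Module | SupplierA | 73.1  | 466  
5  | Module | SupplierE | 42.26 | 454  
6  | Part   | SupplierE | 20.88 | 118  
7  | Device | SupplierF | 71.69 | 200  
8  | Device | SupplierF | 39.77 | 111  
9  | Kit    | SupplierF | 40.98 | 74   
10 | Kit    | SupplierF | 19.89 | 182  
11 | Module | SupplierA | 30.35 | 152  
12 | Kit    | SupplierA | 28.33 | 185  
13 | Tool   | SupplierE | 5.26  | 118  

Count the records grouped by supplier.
SELECT supplier, COUNT(*) as count
FROM products
GROUP BY supplier

Result:
  SupplierA: 3
  SupplierB: 1
  SupplierE: 4
  SupplierF: 5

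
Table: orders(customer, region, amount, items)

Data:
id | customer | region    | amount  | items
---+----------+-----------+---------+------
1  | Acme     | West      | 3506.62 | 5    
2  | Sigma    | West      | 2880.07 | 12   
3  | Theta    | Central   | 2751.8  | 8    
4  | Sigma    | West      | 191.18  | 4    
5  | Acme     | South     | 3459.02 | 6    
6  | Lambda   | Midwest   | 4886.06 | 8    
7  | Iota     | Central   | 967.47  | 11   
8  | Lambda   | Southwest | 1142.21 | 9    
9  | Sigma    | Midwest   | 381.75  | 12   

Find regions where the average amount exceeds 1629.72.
SELECT region, AVG(amount)
FROM orders
GROUP BY region
HAVING AVG(amount) > 1629.72

Result:
  Central: avg=1859.64
  Midwest: avg=2633.91
  South: avg=3459.02
  West: avg=2192.62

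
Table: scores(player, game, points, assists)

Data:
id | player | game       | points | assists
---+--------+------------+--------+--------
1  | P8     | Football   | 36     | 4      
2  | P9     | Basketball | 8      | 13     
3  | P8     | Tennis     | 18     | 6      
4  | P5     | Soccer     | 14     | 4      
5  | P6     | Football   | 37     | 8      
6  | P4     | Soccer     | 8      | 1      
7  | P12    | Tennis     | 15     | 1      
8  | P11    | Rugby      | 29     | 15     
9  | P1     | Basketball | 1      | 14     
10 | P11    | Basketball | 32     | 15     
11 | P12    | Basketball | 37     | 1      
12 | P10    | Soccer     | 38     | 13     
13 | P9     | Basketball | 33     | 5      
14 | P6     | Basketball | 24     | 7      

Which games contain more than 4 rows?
SELECT game, COUNT(*) as cnt
FROM scores
GROUP BY game
HAVING COUNT(*) > 4

Result:
  Basketball: 6

Note: HAVING filters groups after aggregation, WHERE filters rows before.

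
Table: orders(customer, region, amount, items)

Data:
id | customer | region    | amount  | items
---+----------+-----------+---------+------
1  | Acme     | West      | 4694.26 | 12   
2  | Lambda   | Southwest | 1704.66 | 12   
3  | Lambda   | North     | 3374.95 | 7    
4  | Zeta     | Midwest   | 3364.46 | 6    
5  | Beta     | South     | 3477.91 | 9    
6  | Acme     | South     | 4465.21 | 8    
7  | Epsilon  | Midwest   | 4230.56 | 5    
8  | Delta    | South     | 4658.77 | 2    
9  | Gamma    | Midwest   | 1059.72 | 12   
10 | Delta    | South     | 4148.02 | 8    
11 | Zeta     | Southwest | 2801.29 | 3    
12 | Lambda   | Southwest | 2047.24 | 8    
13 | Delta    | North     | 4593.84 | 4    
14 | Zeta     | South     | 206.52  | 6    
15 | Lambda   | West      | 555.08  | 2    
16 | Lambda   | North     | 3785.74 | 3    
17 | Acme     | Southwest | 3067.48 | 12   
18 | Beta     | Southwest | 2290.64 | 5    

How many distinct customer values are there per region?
SELECT region, COUNT(DISTINCT customer)
FROM orders
GROUP BY region

Result:
  Midwest: 3 distinct
  North: 2 distinct
  South: 4 distinct
  Southwest: 4 distinct
  West: 2 distinct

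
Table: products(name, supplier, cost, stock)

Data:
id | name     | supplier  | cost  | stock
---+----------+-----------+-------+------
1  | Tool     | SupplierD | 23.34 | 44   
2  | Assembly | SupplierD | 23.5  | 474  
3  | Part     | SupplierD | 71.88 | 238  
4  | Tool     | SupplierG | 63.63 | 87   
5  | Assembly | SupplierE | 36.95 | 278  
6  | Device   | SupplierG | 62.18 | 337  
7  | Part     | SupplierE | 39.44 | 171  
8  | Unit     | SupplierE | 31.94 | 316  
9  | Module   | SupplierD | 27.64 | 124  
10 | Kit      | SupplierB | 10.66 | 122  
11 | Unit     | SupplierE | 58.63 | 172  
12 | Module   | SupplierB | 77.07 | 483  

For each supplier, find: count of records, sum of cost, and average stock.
SELECT supplier,
       COUNT(*) as cnt,
       SUM(cost) as total_cost,
       AVG(stock) as avg_stock
FROM products
GROUP BY supplier

Result:
  SupplierB: 2 records, 87.73 total cost, 302.50 avg stock
  SupplierD: 4 records, 146.36 total cost, 220.00 avg stock
  SupplierE: 4 records, 166.96 total cost, 234.25 avg stock
  SupplierG: 2 records, 125.81 total cost, 212.00 avg stock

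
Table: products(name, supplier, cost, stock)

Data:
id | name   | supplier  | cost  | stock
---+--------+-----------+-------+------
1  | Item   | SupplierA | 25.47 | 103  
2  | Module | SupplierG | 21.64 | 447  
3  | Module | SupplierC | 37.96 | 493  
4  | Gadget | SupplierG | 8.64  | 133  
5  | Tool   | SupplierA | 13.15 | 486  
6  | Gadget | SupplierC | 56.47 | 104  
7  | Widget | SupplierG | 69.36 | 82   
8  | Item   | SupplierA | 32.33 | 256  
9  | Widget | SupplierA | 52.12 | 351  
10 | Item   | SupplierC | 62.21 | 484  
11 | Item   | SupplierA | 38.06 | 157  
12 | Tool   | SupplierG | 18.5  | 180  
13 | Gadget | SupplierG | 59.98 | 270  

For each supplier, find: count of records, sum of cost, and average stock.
SELECT supplier,
       COUNT(*) as cnt,
       SUM(cost) as total_cost,
       AVG(stock) as avg_stock
FROM products
GROUP BY supplier

Result:
  SupplierA: 5 records, 161.13 total cost, 270.60 avg stock
  SupplierC: 3 records, 156.64 total cost, 360.33 avg stock
  SupplierG: 5 records, 178.12 total cost, 222.40 avg stock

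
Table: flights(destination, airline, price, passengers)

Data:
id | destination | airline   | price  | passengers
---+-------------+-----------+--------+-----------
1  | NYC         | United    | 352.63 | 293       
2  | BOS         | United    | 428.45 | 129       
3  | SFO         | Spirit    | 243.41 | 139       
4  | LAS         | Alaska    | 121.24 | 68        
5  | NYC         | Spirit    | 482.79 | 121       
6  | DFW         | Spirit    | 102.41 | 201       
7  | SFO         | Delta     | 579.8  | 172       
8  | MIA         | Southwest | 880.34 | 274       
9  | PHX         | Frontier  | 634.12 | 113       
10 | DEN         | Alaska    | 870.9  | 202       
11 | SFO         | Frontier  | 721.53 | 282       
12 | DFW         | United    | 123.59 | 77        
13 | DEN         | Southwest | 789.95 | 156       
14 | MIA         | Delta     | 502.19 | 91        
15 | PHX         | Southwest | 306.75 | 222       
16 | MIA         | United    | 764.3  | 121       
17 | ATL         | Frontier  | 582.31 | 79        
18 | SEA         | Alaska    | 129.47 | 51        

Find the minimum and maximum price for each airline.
SELECT airline, MIN(price), MAX(price)
FROM flights
GROUP BY airline

Result:
  Alaska: min=121.24, max=870.90
  Delta: min=502.19, max=579.80
  Frontier: min=582.31, max=721.53
  Southwest: min=306.75, max=880.34
  Spirit: min=102.41, max=482.79
  United: min=123.59, max=764.30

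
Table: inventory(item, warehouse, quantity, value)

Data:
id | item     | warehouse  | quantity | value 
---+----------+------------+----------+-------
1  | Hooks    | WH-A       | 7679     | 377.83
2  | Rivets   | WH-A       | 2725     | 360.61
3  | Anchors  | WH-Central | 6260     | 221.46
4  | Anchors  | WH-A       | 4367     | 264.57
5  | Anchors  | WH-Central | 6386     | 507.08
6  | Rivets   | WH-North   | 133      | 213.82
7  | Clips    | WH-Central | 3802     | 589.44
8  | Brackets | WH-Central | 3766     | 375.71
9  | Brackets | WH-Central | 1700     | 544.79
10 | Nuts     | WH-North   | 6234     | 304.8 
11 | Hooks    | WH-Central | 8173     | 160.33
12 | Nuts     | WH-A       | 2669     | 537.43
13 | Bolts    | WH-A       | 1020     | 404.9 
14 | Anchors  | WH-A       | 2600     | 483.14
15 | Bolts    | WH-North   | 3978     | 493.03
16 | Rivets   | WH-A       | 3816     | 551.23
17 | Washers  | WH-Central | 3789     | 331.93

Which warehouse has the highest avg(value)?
SELECT warehouse, AVG(value) as val
FROM inventory
GROUP BY warehouse
ORDER BY val DESC
LIMIT 1

Result: WH-A with avg(value) = 425.67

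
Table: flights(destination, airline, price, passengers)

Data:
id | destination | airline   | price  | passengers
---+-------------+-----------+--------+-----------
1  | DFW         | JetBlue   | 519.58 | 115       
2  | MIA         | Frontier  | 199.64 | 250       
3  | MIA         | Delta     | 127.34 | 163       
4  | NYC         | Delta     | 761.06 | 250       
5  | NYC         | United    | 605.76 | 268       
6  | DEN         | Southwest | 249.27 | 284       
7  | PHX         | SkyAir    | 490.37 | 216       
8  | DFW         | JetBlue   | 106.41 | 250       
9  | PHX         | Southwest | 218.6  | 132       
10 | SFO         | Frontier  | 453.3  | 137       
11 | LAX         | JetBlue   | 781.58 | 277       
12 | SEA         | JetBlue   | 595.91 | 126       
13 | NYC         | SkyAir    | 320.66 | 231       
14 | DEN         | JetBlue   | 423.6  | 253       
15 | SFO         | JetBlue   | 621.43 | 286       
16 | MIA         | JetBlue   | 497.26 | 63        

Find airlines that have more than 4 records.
SELECT airline, COUNT(*) as cnt
FROM flights
GROUP BY airline
HAVING COUNT(*) > 4

Result:
  JetBlue: 7

Note: HAVING filters groups after aggregation, WHERE filters rows before.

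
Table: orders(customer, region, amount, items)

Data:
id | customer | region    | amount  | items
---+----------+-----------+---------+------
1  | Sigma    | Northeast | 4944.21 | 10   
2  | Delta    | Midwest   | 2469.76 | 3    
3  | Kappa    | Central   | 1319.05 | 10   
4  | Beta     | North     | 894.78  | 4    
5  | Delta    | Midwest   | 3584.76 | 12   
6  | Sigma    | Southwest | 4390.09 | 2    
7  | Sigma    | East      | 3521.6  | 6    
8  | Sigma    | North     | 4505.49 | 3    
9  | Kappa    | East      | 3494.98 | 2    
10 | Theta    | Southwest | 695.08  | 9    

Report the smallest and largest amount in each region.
SELECT region, MIN(amount), MAX(amount)
FROM orders
GROUP BY region

Result:
  Central: min=1319.05, max=1319.05
  East: min=3494.98, max=3521.60
  Midwest: min=2469.76, max=3584.76
  North: min=894.78, max=4505.49
  Northeast: min=4944.21, max=4944.21
  Southwest: min=695.08, max=4390.09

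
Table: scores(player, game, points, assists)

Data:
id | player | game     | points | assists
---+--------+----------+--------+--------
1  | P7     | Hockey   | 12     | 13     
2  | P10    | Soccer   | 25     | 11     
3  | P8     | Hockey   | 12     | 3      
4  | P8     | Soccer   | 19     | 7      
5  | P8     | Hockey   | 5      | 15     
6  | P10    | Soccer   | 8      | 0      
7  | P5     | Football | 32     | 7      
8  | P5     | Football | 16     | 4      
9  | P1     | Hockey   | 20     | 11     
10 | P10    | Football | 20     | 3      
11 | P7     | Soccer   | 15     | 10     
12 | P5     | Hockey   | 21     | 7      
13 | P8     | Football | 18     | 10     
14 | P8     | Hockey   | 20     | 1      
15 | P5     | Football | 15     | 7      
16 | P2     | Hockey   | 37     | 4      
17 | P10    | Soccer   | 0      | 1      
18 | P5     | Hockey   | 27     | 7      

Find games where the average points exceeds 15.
SELECT game, AVG(points)
FROM scores
GROUP BY game
HAVING AVG(points) > 15

Result:
  Football: avg=20.20
  Hockey: avg=19.25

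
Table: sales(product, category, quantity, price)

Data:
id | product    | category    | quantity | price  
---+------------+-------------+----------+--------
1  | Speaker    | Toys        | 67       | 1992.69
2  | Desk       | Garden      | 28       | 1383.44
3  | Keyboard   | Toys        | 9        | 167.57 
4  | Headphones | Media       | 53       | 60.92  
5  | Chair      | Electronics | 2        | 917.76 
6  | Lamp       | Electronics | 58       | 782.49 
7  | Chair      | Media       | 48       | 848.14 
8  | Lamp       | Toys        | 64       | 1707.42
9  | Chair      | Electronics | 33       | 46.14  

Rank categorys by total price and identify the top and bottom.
SELECT category, SUM(price)
FROM sales
GROUP BY category
ORDER BY SUM(price)

All groups:
  Media: 909.06
  Garden: 1383.44
  Electronics: 1746.39
  Toys: 3867.68

Highest: Toys (3867.68)
Lowest: Media (909.06)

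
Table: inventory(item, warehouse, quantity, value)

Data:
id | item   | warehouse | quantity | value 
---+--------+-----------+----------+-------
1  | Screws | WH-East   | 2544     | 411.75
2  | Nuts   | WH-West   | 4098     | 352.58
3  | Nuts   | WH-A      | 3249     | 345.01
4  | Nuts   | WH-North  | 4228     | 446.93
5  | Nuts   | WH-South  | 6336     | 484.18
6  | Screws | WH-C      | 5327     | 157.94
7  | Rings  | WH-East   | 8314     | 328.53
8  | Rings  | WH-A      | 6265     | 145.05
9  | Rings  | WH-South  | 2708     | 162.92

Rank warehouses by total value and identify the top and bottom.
SELECT warehouse, SUM(value)
FROM inventory
GROUP BY warehouse
ORDER BY SUM(value)

All groups:
  WH-C: 157.94
  WH-West: 352.58
  WH-North: 446.93
  WH-A: 490.06
  WH-South: 647.10
  WH-East: 740.28

Highest: WH-East (740.28)
Lowest: WH-C (157.94)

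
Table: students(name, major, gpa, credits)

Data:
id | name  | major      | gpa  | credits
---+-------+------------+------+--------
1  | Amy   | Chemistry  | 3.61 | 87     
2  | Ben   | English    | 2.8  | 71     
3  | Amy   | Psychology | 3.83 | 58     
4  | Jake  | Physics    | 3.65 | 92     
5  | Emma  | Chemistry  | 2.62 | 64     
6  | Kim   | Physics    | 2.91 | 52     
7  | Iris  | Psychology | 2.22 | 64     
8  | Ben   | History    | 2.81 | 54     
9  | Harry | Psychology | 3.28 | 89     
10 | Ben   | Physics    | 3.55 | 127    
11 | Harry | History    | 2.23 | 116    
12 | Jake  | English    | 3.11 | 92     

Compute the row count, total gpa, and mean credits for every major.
SELECT major,
       COUNT(*) as cnt,
       SUM(gpa) as total_gpa,
       AVG(credits) as avg_credits
FROM students
GROUP BY major

Result:
  Chemistry: 2 records, 6.23 total gpa, 75.50 avg credits
  English: 2 records, 5.91 total gpa, 81.50 avg credits
  History: 2 records, 5.04 total gpa, 85.00 avg credits
  Physics: 3 records, 10.11 total gpa, 90.33 avg credits
  Psychology: 3 records, 9.33 total gpa, 70.33 avg credits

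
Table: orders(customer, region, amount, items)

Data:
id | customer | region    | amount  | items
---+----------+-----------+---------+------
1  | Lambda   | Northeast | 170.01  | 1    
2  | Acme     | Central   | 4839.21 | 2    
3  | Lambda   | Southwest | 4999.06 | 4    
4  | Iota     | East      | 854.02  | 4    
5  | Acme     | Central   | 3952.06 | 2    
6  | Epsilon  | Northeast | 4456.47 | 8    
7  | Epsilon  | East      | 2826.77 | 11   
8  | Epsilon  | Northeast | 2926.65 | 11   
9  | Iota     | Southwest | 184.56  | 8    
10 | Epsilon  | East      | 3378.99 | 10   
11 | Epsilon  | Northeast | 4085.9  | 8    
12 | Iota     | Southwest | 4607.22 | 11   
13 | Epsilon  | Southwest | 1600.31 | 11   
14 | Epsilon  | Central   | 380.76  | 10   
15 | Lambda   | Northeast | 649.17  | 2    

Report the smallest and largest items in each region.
SELECT region, MIN(items), MAX(items)
FROM orders
GROUP BY region

Result:
  Central: min=2, max=10
  East: min=4, max=11
  Northeast: min=1, max=11
  Southwest: min=4, max=11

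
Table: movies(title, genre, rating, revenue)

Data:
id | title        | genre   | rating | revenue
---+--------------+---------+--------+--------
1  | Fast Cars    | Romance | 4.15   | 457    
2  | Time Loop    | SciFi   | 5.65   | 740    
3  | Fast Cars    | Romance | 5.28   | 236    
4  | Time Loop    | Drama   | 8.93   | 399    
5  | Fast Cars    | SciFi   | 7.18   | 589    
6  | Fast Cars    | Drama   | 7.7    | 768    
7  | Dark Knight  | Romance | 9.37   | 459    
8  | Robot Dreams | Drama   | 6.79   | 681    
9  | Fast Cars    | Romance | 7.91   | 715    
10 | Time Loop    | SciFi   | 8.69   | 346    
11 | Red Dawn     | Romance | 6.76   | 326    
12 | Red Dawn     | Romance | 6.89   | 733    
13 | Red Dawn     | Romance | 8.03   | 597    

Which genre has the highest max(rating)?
SELECT genre, MAX(rating) as val
FROM movies
GROUP BY genre
ORDER BY val DESC
LIMIT 1

Result: Romance with max(rating) = 9.37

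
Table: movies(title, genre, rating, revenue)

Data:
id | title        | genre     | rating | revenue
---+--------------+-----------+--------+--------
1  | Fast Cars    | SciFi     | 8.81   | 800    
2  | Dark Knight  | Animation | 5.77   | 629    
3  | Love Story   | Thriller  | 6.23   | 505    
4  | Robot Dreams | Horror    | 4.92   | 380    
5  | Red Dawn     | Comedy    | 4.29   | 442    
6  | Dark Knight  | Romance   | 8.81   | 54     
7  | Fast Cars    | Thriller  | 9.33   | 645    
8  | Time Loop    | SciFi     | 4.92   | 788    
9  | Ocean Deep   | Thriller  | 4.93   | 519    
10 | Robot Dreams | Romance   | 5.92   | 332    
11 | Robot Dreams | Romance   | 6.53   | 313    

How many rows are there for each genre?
SELECT genre, COUNT(*) as count
FROM movies
GROUP BY genre

Result:
  Animation: 1
  Comedy: 1
  Horror: 1
  Romance: 3
  SciFi: 2
  Thriller: 3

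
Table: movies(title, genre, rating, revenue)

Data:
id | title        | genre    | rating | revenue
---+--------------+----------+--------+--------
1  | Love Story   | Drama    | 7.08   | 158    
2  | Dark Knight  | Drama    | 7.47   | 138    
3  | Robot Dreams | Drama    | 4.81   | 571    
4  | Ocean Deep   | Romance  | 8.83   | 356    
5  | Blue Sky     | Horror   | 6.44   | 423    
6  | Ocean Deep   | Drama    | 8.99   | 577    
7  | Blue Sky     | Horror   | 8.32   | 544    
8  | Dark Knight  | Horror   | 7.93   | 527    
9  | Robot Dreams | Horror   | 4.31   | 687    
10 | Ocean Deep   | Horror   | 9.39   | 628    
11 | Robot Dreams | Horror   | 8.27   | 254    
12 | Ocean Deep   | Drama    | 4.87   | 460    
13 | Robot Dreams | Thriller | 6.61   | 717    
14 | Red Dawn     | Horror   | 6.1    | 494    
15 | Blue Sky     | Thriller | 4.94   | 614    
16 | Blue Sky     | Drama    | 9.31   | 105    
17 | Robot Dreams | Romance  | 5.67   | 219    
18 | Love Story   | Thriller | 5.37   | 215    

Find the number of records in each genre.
SELECT genre, COUNT(*) as count
FROM movies
GROUP BY genre

Result:
  Drama: 6
  Horror: 7
  Romance: 2
  Thriller: 3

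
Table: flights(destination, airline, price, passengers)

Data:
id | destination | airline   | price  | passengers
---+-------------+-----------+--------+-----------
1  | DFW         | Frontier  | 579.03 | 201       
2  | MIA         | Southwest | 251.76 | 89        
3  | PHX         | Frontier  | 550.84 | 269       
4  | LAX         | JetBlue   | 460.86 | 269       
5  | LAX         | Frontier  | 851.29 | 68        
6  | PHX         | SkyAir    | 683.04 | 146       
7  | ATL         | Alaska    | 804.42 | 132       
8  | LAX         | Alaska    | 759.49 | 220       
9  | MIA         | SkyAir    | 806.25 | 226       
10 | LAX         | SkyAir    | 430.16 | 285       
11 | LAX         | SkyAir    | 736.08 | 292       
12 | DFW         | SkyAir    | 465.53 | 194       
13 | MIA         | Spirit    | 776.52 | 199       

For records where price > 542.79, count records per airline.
SELECT airline, COUNT(*)
FROM flights
WHERE price > 542.79
GROUP BY airline

Note: WHERE filters rows before grouping.

Result:
  Alaska: 2
  Frontier: 3
  SkyAir: 3
  Spirit: 1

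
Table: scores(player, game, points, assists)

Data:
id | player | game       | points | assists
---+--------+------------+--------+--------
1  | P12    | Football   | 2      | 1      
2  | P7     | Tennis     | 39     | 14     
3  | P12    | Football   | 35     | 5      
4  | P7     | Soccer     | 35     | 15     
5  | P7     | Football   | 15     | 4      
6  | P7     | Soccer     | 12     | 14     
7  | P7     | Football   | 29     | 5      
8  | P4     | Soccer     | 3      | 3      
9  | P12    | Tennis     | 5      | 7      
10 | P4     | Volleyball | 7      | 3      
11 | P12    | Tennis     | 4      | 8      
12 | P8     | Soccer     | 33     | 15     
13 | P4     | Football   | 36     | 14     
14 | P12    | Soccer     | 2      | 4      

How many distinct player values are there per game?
SELECT game, COUNT(DISTINCT player)
FROM scores
GROUP BY game

Result:
  Football: 3 distinct
  Soccer: 4 distinct
  Tennis: 2 distinct
  Volleyball: 1 distinct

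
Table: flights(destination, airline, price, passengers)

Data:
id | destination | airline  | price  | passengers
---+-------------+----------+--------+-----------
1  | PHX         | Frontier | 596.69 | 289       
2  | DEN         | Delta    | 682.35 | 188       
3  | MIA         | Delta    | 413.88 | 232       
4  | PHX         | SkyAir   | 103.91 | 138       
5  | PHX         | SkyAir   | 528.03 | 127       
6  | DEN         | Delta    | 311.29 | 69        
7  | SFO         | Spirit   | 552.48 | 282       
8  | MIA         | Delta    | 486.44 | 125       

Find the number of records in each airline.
SELECT airline, COUNT(*) as count
FROM flights
GROUP BY airline

Result:
  Delta: 4
  Frontier: 1
  SkyAir: 2
  Spirit: 1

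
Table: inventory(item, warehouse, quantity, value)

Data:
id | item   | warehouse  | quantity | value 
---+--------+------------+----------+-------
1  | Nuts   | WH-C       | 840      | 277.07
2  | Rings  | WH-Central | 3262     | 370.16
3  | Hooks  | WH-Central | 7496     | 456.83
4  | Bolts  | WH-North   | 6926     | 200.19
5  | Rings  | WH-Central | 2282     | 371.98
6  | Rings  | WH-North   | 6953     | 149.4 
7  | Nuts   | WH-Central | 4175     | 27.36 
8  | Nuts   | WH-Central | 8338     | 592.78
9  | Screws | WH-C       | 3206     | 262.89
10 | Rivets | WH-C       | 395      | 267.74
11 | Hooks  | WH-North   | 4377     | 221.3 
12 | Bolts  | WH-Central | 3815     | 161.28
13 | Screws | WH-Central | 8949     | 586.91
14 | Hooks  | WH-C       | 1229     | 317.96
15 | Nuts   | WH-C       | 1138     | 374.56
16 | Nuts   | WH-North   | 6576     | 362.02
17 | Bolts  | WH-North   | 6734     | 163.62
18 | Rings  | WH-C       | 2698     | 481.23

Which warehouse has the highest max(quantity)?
SELECT warehouse, MAX(quantity) as val
FROM inventory
GROUP BY warehouse
ORDER BY val DESC
LIMIT 1

Result: WH-Central with max(quantity) = 8949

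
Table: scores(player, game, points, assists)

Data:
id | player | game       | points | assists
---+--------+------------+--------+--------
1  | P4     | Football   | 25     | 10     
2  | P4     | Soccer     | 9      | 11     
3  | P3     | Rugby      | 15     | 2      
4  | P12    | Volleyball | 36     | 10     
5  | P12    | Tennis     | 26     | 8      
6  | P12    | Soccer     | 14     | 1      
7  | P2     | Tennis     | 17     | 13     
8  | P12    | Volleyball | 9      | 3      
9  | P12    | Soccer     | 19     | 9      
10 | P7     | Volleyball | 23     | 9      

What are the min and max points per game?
SELECT game, MIN(points), MAX(points)
FROM scores
GROUP BY game

Result:
  Football: min=25, max=25
  Rugby: min=15, max=15
  Soccer: min=9, max=19
  Tennis: min=17, max=26
  Volleyball: min=9, max=36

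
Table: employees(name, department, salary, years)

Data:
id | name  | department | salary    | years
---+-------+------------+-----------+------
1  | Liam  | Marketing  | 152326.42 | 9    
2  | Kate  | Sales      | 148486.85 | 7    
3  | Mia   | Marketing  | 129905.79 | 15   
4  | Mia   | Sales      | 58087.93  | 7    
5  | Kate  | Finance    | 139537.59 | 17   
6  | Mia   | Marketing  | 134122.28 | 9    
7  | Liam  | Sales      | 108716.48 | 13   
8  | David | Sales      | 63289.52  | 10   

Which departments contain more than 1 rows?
SELECT department, COUNT(*) as cnt
FROM employees
GROUP BY department
HAVING COUNT(*) > 1

Result:
  Marketing: 3
  Sales: 4

Note: HAVING filters groups after aggregation, WHERE filters rows before.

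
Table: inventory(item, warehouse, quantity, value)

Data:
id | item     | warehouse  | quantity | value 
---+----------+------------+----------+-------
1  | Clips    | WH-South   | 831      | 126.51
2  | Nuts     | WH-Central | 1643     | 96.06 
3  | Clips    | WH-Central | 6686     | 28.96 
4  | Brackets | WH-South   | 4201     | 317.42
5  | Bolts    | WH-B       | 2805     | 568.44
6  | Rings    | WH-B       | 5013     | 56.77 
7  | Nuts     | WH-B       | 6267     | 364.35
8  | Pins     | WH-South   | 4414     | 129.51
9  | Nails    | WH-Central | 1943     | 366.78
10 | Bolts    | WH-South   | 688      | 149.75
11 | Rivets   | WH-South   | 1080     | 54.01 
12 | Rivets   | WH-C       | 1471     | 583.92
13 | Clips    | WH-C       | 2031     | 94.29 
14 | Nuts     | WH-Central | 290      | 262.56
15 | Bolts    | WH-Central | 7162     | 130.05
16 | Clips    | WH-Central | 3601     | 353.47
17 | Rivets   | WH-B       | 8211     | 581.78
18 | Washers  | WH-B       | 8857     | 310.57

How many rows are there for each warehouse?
SELECT warehouse, COUNT(*) as count
FROM inventory
GROUP BY warehouse

Result:
  WH-B: 5
  WH-C: 2
  WH-Central: 6
  WH-South: 5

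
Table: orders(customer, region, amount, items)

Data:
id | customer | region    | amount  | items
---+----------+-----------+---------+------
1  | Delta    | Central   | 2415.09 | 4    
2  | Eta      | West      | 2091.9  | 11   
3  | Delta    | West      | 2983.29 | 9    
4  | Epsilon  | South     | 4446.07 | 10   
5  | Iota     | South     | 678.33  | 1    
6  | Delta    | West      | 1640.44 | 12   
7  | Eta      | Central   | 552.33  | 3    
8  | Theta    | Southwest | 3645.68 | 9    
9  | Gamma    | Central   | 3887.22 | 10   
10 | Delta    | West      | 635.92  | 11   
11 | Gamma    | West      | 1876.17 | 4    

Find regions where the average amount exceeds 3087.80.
SELECT region, AVG(amount)
FROM orders
GROUP BY region
HAVING AVG(amount) > 3087.80

Result:
  Southwest: avg=3645.68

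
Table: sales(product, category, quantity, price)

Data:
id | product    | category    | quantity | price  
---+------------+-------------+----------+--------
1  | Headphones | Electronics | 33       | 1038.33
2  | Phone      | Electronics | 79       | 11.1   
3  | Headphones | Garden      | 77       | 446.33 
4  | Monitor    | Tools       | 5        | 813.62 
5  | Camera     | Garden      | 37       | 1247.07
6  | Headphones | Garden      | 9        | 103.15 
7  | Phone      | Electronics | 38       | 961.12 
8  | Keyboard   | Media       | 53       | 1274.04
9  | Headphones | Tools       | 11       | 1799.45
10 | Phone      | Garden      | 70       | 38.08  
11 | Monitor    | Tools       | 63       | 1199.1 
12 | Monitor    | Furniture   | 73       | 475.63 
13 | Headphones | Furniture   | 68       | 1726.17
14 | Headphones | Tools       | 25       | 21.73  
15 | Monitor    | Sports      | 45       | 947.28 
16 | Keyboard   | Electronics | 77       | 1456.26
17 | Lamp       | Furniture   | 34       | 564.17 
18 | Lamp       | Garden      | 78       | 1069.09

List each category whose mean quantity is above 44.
SELECT category, AVG(quantity)
FROM sales
GROUP BY category
HAVING AVG(quantity) > 44

Result:
  Electronics: avg=56.75
  Furniture: avg=58.33
  Garden: avg=54.20
  Media: avg=53.00
  Sports: avg=45.00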